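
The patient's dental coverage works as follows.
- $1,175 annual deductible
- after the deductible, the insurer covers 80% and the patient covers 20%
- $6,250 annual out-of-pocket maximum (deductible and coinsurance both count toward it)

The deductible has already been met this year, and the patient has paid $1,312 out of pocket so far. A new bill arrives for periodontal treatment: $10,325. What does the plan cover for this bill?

With the deductible met, the entire $10,325 is subject to coinsurance.
Coinsurance: $10,325 × 20% = $2,065.
Cumulative spending $1,312 + $2,065 = $3,377 stays under the $6,250 maximum.
Insurer pays the balance: $10,325 − $2,065 = $8,260.

$8,260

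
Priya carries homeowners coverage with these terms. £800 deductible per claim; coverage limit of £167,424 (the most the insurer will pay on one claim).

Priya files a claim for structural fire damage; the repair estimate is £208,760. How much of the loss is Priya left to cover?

After the deductible, £208,760 − £800 = £207,960 remains.
The £167,424 per-incident cap binds; insurer pays £167,424.
Homeowner's share is the uncovered remainder: £208,760 − £167,424 = £41,336.

£41,336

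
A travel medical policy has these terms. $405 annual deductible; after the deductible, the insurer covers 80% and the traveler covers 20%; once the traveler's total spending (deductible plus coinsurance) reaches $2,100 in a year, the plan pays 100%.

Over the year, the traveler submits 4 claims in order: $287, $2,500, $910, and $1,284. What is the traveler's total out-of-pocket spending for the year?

$1,320.20

Claim 1 ($287): all of it applies to the deductible. Cost to traveler: $287. OOP to date $287.
Claim 2 ($2,500): $118 to deductible, leaving $2,382; 20% of $2,382 = $476.40. Traveler owes $594.40 (running OOP $881.40).
Claim 3 ($910): deductible already satisfied, so traveler's share is 20% × $910 = $182. Traveler pays $182; OOP now $1,063.40.
Claim 4 ($1,284): deductible already satisfied, so traveler's share is 20% × $1,284 = $256.80. Cost to traveler: $256.80. OOP to date $1,320.20.
Summing the traveler's payments: $287 + $594.40 + $182 + $256.80 = $1,320.20.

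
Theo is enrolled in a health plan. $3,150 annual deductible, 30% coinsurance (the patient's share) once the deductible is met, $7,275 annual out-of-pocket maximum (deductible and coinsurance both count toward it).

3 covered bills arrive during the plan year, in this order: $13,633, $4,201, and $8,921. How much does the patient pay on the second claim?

Claim 1 ($13,633): $3,150 to deductible, leaving $10,483; 30% of $10,483 = $3,144.90. Patient owes $6,294.90 (running OOP $6,294.90).
Claim 2 ($4,201): deductible met; 30% of $4,201 = $1,260.30. OOP would hit $7,555.20 > $7,275, so the cap limits the patient to $7,275 − $6,294.90 = $980.10.

$980.10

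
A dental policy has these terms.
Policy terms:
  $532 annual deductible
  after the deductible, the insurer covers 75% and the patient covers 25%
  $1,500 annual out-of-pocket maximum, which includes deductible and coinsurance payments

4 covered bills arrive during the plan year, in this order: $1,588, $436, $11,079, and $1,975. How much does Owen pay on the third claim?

$595

Claim 1 ($1,588): $532 finishes the deductible; $1,056 goes to coinsurance; 25% of $1,056 = $264. Patient owes $796 (running OOP $796).
Claim 2 ($436): deductible met; 25% of $436 = $109. Patient owes $109 (running OOP $905).
Claim 3 ($11,079): deductible met; 25% of $11,079 = $2,769.75. That would push OOP to $3,674.75, over the $1,500 cap, so patient pays $1,500 − $905 = $595.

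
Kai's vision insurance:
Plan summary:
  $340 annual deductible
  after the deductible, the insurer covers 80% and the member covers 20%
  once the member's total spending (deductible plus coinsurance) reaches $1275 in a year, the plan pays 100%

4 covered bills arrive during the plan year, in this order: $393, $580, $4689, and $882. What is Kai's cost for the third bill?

$808.40

Bill 1, $393: $340 finishes the deductible; $53 goes to coinsurance; 20% of $53 = $10.60. Member pays $350.60; OOP now $350.60.
Bill 2, $580: deductible met; 20% of $580 = $116. Member pays $116; OOP now $466.60.
Bill 3, $4689: deductible already satisfied, so member's share is 20% × $4689 = $937.80. Adding that to $466.60 gives $1404.40, past the $1275 cap; member pays only $1275 − $466.60 = $808.40.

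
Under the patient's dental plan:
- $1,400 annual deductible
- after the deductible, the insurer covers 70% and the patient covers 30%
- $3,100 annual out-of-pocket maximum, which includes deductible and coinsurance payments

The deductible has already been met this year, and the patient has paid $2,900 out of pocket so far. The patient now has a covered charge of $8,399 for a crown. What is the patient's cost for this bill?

The deductible is already satisfied, so the full bill goes to coinsurance.
Patient's 30% share of $8,399 is $2,519.70.
That would bring total out-of-pocket to $5,419.70, past the $3,100 cap. The patient is capped at $3,100 − $2,900 = $200 on this claim.

$200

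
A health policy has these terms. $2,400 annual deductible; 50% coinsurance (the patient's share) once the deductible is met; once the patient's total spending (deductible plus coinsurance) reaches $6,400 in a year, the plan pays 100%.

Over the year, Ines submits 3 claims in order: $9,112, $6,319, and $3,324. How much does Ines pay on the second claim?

Claim 1 — $9,112: $2,400 to deductible, leaving $6,712; 50% of $6,712 = $3,356. Patient pays $5,756; OOP now $5,756.
Claim 2 — $6,319: deductible already satisfied, so patient's share is 50% × $6,319 = $3,159.50. Adding that to $5,756 gives $8,915.50, past the $6,400 cap; patient pays only $6,400 − $5,756 = $644.

$644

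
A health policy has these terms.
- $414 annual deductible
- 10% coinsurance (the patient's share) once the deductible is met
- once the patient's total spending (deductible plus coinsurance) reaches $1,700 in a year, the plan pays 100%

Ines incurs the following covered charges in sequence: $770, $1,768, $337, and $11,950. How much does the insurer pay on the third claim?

#1 ($770): $414 to deductible, leaving $356; patient's 10% is $35.60. Patient pays $449.60; OOP now $449.60. Insurer: $770 − $449.60 = $320.40.
#2 ($1,768): deductible already satisfied, so patient's share is 10% × $1,768 = $176.80. Cost to patient: $176.80. OOP to date $626.40. Insurer: $1,768 − $176.80 = $1,591.20.
#3 ($337): 10% coinsurance on $337 = $33.70. Patient owes $33.70 (running OOP $660.10). Insurer: $337 − $33.70 = $303.30.

$303.30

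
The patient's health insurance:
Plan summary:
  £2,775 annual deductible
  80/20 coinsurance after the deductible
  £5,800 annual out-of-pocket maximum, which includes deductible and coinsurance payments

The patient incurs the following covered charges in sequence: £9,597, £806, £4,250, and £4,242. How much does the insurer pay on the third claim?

Claim 1 — £9,597: £2,775 to deductible, leaving £6,822; coinsurance £6,822 × 20% = £1,364.40. Patient owes £4,139.40 (running OOP £4,139.40). Insurer: £9,597 − £4,139.40 = £5,457.60.
Claim 2 — £806: 20% coinsurance on £806 = £161.20. Cost to patient: £161.20. OOP to date £4,300.60. Insurer: £806 − £161.20 = £644.80.
Claim 3 — £4,250: 20% coinsurance on £4,250 = £850. Patient owes £850 (running OOP £5,150.60). Plan pays £4,250 − £850 = £3,400.

£3,400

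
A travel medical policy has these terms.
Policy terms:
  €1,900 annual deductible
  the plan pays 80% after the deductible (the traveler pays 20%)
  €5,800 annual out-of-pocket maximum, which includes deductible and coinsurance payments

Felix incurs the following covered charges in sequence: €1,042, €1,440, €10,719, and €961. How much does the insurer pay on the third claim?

€8,575.20

Claim 1 (€1,042): fully absorbed by the deductible. Traveler owes €1,042 (running OOP €1,042). Insurer: €1,042 − €1,042 = €0.
Claim 2 (€1,440): deductible takes €858, €582 remains; coinsurance €582 × 20% = €116.40. Cost to traveler: €974.40. OOP to date €2,016.40. Plan pays €1,440 − €974.40 = €465.60.
Claim 3 (€10,719): deductible met; 20% of €10,719 = €2,143.80. Traveler pays €2,143.80; OOP now €4,160.20. Plan pays €10,719 − €2,143.80 = €8,575.20.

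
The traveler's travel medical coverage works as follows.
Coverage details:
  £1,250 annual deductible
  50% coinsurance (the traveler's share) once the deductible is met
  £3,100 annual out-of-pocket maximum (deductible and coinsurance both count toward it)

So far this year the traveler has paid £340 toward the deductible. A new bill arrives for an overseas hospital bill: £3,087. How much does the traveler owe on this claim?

£1,998.50

£340 of the £1,250 deductible is already met, leaving £910.
That leaves £3,087 − £910 = £2,177 for coinsurance.
50% of £2,177 = £1,088.50 falls to the traveler.
So the traveler owes £910 + £1,088.50 = £1,998.50 before any cap.
Cumulative spending £340 + £1,998.50 = £2,338.50 stays under the £3,100 maximum.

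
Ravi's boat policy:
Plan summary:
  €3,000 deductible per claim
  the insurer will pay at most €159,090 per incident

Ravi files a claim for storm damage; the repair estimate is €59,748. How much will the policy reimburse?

€56,748

Subtract the deductible: €59,748 − €3,000 = €56,748.
That's under the €159,090 cap, so the insurer reimburses the full €56,748.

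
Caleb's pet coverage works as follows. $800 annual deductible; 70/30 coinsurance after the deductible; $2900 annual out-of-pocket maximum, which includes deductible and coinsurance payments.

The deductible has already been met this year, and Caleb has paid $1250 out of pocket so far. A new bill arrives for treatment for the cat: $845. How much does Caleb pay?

The deductible is already satisfied, so the full bill goes to coinsurance.
Owner's 30% share of $845 is $253.50.
Total out-of-pocket so far would be $1250 + $253.50 = $1503.50, below the $2900 cap — no reduction.

$253.50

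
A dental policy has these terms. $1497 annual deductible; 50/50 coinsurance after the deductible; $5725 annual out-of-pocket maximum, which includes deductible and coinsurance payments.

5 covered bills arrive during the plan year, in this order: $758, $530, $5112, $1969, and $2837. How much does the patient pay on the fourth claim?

$984.50

#1 ($758): fully absorbed by the deductible. Cost to patient: $758. OOP to date $758.
#2 ($530): entire amount goes to the deductible. Patient owes $530 (running OOP $1288).
#3 ($5112): $209 finishes the deductible; $4903 goes to coinsurance; 50% of $4903 = $2451.50. Cost to patient: $2660.50. OOP to date $3948.50.
#4 ($1969): 50% coinsurance on $1969 = $984.50. Cost to patient: $984.50. OOP to date $4933.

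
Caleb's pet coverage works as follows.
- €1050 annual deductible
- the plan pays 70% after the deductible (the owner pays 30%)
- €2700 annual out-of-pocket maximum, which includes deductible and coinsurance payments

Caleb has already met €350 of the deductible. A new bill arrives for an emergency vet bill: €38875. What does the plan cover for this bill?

€350 of the €1050 deductible is already met, leaving €700.
The remaining €38175 (= €38875 − €700) moves to coinsurance.
30% of €38175 = €11452.50 falls to the owner.
So the owner owes €700 + €11452.50 = €12152.50 before any cap.
That would bring total out-of-pocket to €12502.50, past the €2700 cap. The owner is capped at €2700 − €350 = €2350 on this claim.
The insurer covers the remainder: €38875 − €2350 = €36525.

€36525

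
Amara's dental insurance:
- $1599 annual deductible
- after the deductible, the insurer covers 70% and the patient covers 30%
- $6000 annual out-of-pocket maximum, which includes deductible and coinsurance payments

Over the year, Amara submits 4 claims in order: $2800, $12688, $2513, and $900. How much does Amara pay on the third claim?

$234.30

Claim 1 ($2800): deductible takes $1599, $1201 remains; patient's 30% is $360.30. Cost to patient: $1959.30. OOP to date $1959.30.
Claim 2 ($12688): 30% coinsurance on $12688 = $3806.40. Cost to patient: $3806.40. OOP to date $5765.70.
Claim 3 ($2513): deductible met; 30% of $2513 = $753.90. Adding that to $5765.70 gives $6519.60, past the $6000 cap; patient pays only $6000 − $5765.70 = $234.30.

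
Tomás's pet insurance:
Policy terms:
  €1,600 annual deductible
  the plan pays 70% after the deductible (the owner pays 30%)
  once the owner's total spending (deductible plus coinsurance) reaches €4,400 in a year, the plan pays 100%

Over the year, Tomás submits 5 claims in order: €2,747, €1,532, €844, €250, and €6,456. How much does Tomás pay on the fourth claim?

€75

#1 (€2,747): deductible takes €1,600, €1,147 remains; owner's 30% is €344.10. Owner pays €1,944.10; OOP now €1,944.10.
#2 (€1,532): 30% coinsurance on €1,532 = €459.60. Owner owes €459.60 (running OOP €2,403.70).
#3 (€844): deductible already satisfied, so owner's share is 30% × €844 = €253.20. Owner owes €253.20 (running OOP €2,656.90).
#4 (€250): deductible met; 30% of €250 = €75. Cost to owner: €75. OOP to date €2,731.90.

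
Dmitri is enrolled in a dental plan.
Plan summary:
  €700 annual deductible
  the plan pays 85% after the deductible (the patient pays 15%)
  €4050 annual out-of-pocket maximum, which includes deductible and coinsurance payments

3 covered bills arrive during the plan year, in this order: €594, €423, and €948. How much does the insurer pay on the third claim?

Claim 1 (€594): fully absorbed by the deductible. Patient pays €594; OOP now €594. Insurer: €594 − €594 = €0.
Claim 2 (€423): deductible takes €106, €317 remains; coinsurance €317 × 15% = €47.55. Cost to patient: €153.55. OOP to date €747.55. Insurer: €423 − €153.55 = €269.45.
Claim 3 (€948): 15% coinsurance on €948 = €142.20. Cost to patient: €142.20. OOP to date €889.75. Insurer: €948 − €142.20 = €805.80.

€805.80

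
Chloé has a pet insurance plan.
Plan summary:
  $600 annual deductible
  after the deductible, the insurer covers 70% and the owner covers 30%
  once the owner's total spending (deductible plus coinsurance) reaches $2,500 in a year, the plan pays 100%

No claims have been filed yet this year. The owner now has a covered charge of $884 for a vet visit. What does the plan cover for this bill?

Deductible not yet touched, so the first $600 of the bill goes to the deductible.
That leaves $884 − $600 = $284 for coinsurance.
Owner's 30% share of $284 is $85.20.
So the owner owes $600 + $85.20 = $685.20 before any cap.
Year-to-date out-of-pocket becomes $0 + $685.20 = $685.20, still under the $2,500 maximum, so no cap applies.
Insurer pays the balance: $884 − $685.20 = $198.80.

$198.80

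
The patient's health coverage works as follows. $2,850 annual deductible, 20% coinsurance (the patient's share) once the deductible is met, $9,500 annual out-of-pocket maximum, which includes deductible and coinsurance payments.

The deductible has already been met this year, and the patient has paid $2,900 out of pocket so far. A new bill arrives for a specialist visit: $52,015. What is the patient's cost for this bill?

The deductible is already satisfied, so the full bill goes to coinsurance.
20% of $52,015 = $10,403 falls to the patient.
Adding $10,403 to the $2,900 already spent would give $13,303, which exceeds the $9,500 cap; the patient pays just $9,500 − $2,900 = $6,600.

$6,600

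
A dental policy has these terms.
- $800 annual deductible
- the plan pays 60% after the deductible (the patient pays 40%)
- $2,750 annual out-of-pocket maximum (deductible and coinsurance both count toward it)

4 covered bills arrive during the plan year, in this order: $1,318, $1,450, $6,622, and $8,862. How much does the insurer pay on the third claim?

#1 ($1,318): $800 to deductible, leaving $518; coinsurance $518 × 40% = $207.20. Cost to patient: $1,007.20. OOP to date $1,007.20. Plan pays $1,318 − $1,007.20 = $310.80.
#2 ($1,450): deductible already satisfied, so patient's share is 40% × $1,450 = $580. Cost to patient: $580. OOP to date $1,587.20. Insurer: $1,450 − $580 = $870.
#3 ($6,622): deductible already satisfied, so patient's share is 40% × $6,622 = $2,648.80. OOP would hit $4,236 > $2,750, so the cap limits the patient to $2,750 − $1,587.20 = $1,162.80. Insurer: $6,622 − $1,162.80 = $5,459.20.

$5,459.20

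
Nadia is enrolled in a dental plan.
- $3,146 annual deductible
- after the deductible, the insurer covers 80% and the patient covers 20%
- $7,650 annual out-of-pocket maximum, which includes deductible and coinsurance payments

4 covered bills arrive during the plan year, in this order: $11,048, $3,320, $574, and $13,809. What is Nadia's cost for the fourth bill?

Claim 1 — $11,048: deductible takes $3,146, $7,902 remains; patient's 20% is $1,580.40. Patient pays $4,726.40; OOP now $4,726.40.
Claim 2 — $3,320: 20% coinsurance on $3,320 = $664. Patient owes $664 (running OOP $5,390.40).
Claim 3 — $574: deductible met; 20% of $574 = $114.80. Cost to patient: $114.80. OOP to date $5,505.20.
Claim 4 — $13,809: deductible met; 20% of $13,809 = $2,761.80. OOP would hit $8,267 > $7,650, so the cap limits the patient to $7,650 − $5,505.20 = $2,144.80.

$2,144.80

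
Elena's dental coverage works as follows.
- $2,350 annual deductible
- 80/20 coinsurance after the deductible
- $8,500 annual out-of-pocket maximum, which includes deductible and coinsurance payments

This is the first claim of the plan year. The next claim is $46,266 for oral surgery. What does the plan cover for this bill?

$37,766

The full $2,350 deductible is still open; $2,350 of this bill applies to it.
The remaining $43,916 (= $46,266 − $2,350) moves to coinsurance.
20% of $43,916 = $8,783.20 falls to the patient.
That puts the patient's cost at $2,350 + $8,783.20 = $11,133.20 before any cap.
Adding $11,133.20 to the $0 already spent would give $11,133.20, which exceeds the $8,500 cap; the patient pays just $8,500 − $0 = $8,500.
Insurer pays the balance: $46,266 − $8,500 = $37,766.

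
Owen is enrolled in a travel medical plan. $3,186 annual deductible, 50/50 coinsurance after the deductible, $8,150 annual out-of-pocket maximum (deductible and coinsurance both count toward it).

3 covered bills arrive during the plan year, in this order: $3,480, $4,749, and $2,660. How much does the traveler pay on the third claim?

$1,330

Claim 1 ($3,480): deductible takes $3,186, $294 remains; coinsurance $294 × 50% = $147. Cost to traveler: $3,333. OOP to date $3,333.
Claim 2 ($4,749): deductible already satisfied, so traveler's share is 50% × $4,749 = $2,374.50. Traveler pays $2,374.50; OOP now $5,707.50.
Claim 3 ($2,660): deductible already satisfied, so traveler's share is 50% × $2,660 = $1,330. Traveler owes $1,330 (running OOP $7,037.50).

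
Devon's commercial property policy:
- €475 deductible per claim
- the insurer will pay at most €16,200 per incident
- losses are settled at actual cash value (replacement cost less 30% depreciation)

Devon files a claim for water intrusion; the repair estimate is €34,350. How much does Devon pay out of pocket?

€18,150

Depreciate 30%: the covered value is €34,350 × 0.7 = €24,045.
Less the €475 deductible: €24,045 − €475 = €23,570.
Since €23,570 > €16,200, the payout is capped at €16,200.
Business's share is the uncovered remainder: €34,350 − €16,200 = €18,150.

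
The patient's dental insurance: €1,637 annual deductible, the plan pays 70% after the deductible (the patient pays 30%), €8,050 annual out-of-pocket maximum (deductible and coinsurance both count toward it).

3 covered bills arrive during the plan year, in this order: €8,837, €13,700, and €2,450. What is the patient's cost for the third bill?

€143

Claim 1 — €8,837: €1,637 to deductible, leaving €7,200; 30% of €7,200 = €2,160. Cost to patient: €3,797. OOP to date €3,797.
Claim 2 — €13,700: 30% coinsurance on €13,700 = €4,110. Cost to patient: €4,110. OOP to date €7,907.
Claim 3 — €2,450: deductible already satisfied, so patient's share is 30% × €2,450 = €735. OOP would hit €8,642 > €8,050, so the cap limits the patient to €8,050 − €7,907 = €143.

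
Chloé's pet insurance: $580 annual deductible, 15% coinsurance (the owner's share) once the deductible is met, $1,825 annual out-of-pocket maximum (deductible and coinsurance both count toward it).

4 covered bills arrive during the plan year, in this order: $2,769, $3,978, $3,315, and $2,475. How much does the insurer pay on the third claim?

Bill 1, $2,769: $580 finishes the deductible; $2,189 goes to coinsurance; owner's 15% is $328.35. Cost to owner: $908.35. OOP to date $908.35. Insurer: $2,769 − $908.35 = $1,860.65.
Bill 2, $3,978: 15% coinsurance on $3,978 = $596.70. Owner pays $596.70; OOP now $1,505.05. Plan pays $3,978 − $596.70 = $3,381.30.
Bill 3, $3,315: deductible already satisfied, so owner's share is 15% × $3,315 = $497.25. OOP would hit $2,002.30 > $1,825, so the cap limits the owner to $1,825 − $1,505.05 = $319.95. Plan pays $3,315 − $319.95 = $2,995.05.

$2,995.05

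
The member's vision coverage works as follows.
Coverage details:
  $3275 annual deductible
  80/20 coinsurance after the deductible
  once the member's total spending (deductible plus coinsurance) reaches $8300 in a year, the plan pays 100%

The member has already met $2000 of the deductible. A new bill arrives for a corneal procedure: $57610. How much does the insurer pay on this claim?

$2000 of the $3275 deductible is already met, leaving $1275.
After the $1275 deductible portion, $57610 − $1275 = $56335 is subject to coinsurance.
Coinsurance: $56335 × 20% = $11267.
That puts the member's cost at $1275 + $11267 = $12542 before any cap.
That would bring total out-of-pocket to $14542, past the $8300 cap. The member is capped at $8300 − $2000 = $6300 on this claim.
The plan picks up $57610 − $6300 = $51310.

$51310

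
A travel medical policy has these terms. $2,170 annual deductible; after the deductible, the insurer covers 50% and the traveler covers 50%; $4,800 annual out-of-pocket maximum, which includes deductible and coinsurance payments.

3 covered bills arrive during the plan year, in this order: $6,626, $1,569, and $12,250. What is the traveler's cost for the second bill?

Bill 1, $6,626: deductible takes $2,170, $4,456 remains; coinsurance $4,456 × 50% = $2,228. Cost to traveler: $4,398. OOP to date $4,398.
Bill 2, $1,569: 50% coinsurance on $1,569 = $784.50. Adding that to $4,398 gives $5,182.50, past the $4,800 cap; traveler pays only $4,800 − $4,398 = $402.

$402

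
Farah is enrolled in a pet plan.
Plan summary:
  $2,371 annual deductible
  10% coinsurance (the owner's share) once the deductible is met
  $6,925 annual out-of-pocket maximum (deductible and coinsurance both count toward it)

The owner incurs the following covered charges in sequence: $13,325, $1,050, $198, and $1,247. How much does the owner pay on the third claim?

$19.80

Bill 1, $13,325: $2,371 to deductible, leaving $10,954; owner's 10% is $1,095.40. Owner pays $3,466.40; OOP now $3,466.40.
Bill 2, $1,050: 10% coinsurance on $1,050 = $105. Owner owes $105 (running OOP $3,571.40).
Bill 3, $198: 10% coinsurance on $198 = $19.80. Cost to owner: $19.80. OOP to date $3,591.20.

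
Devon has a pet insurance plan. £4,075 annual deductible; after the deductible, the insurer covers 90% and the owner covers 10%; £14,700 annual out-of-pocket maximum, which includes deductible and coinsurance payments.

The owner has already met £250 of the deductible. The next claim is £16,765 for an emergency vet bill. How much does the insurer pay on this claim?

£11,646

£250 of the £4,075 deductible is already met, leaving £3,825.
After the £3,825 deductible portion, £16,765 − £3,825 = £12,940 is subject to coinsurance.
10% of £12,940 = £1,294 falls to the owner.
So the owner owes £3,825 + £1,294 = £5,119 before any cap.
Cumulative spending £250 + £5,119 = £5,369 stays under the £14,700 maximum.
The insurer covers the remainder: £16,765 − £5,119 = £11,646.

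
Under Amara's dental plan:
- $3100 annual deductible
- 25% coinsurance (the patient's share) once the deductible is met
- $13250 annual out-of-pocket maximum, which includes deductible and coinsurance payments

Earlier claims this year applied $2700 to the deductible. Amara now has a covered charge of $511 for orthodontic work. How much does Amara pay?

$427.75

Remaining deductible: $3100 − $2700 = $400.
The remaining $111 (= $511 − $400) moves to coinsurance.
Coinsurance: $111 × 25% = $27.75.
So the patient owes $400 + $27.75 = $427.75 before any cap.
Total out-of-pocket so far would be $2700 + $427.75 = $3127.75, below the $13250 cap — no reduction.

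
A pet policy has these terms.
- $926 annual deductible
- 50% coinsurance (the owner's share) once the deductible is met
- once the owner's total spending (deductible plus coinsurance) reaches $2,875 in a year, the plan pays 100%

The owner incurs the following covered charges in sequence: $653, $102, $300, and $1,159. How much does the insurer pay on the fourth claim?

$579.50

#1 ($653): entire amount goes to the deductible. Owner pays $653; OOP now $653. Insurer: $653 − $653 = $0.
#2 ($102): fully absorbed by the deductible. Owner owes $102 (running OOP $755). Plan pays $102 − $102 = $0.
#3 ($300): $171 to deductible, leaving $129; coinsurance $129 × 50% = $64.50. Owner pays $235.50; OOP now $990.50. Plan pays $300 − $235.50 = $64.50.
#4 ($1,159): 50% coinsurance on $1,159 = $579.50. Cost to owner: $579.50. OOP to date $1,570. Plan pays $1,159 − $579.50 = $579.50.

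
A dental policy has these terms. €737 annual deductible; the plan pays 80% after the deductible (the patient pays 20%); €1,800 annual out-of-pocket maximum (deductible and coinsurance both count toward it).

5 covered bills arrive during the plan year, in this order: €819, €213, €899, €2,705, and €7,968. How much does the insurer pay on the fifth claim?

Claim 1 — €819: €737 finishes the deductible; €82 goes to coinsurance; patient's 20% is €16.40. Cost to patient: €753.40. OOP to date €753.40. Plan pays €819 − €753.40 = €65.60.
Claim 2 — €213: deductible met; 20% of €213 = €42.60. Patient pays €42.60; OOP now €796. Plan pays €213 − €42.60 = €170.40.
Claim 3 — €899: deductible already satisfied, so patient's share is 20% × €899 = €179.80. Patient owes €179.80 (running OOP €975.80). Plan pays €899 − €179.80 = €719.20.
Claim 4 — €2,705: deductible met; 20% of €2,705 = €541. Cost to patient: €541. OOP to date €1,516.80. Plan pays €2,705 − €541 = €2,164.
Claim 5 — €7,968: deductible already satisfied, so patient's share is 20% × €7,968 = €1,593.60. OOP would hit €3,110.40 > €1,800, so the cap limits the patient to €1,800 − €1,516.80 = €283.20. Plan pays €7,968 − €283.20 = €7,684.80.

€7,684.80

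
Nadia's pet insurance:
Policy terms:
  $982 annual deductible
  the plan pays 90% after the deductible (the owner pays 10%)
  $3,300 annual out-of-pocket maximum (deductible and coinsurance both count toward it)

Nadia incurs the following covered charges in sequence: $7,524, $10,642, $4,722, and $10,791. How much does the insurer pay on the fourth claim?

$10,663.60

Bill 1, $7,524: $982 to deductible, leaving $6,542; 10% of $6,542 = $654.20. Owner pays $1,636.20; OOP now $1,636.20. Insurer: $7,524 − $1,636.20 = $5,887.80.
Bill 2, $10,642: 10% coinsurance on $10,642 = $1,064.20. Owner owes $1,064.20 (running OOP $2,700.40). Insurer: $10,642 − $1,064.20 = $9,577.80.
Bill 3, $4,722: 10% coinsurance on $4,722 = $472.20. Cost to owner: $472.20. OOP to date $3,172.60. Plan pays $4,722 − $472.20 = $4,249.80.
Bill 4, $10,791: 10% coinsurance on $10,791 = $1,079.10. Adding that to $3,172.60 gives $4,251.70, past the $3,300 cap; owner pays only $3,300 − $3,172.60 = $127.40. Insurer: $10,791 − $127.40 = $10,663.60.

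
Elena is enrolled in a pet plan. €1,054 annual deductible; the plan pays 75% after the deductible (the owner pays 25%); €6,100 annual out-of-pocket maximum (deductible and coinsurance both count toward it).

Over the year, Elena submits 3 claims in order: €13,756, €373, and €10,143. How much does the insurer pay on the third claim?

Claim 1 — €13,756: deductible takes €1,054, €12,702 remains; coinsurance €12,702 × 25% = €3,175.50. Owner pays €4,229.50; OOP now €4,229.50. Insurer: €13,756 − €4,229.50 = €9,526.50.
Claim 2 — €373: deductible met; 25% of €373 = €93.25. Owner pays €93.25; OOP now €4,322.75. Insurer: €373 − €93.25 = €279.75.
Claim 3 — €10,143: deductible met; 25% of €10,143 = €2,535.75. Adding that to €4,322.75 gives €6,858.50, past the €6,100 cap; owner pays only €6,100 − €4,322.75 = €1,777.25. Insurer: €10,143 − €1,777.25 = €8,365.75.

€8,365.75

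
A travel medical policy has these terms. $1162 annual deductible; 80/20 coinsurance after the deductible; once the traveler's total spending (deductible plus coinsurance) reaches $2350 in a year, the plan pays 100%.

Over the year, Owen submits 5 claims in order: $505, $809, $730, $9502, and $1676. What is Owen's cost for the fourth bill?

$1011.60

#1 ($505): entire amount goes to the deductible. Traveler owes $505 (running OOP $505).
#2 ($809): $657 finishes the deductible; $152 goes to coinsurance; coinsurance $152 × 20% = $30.40. Traveler pays $687.40; OOP now $1192.40.
#3 ($730): deductible already satisfied, so traveler's share is 20% × $730 = $146. Traveler pays $146; OOP now $1338.40.
#4 ($9502): deductible already satisfied, so traveler's share is 20% × $9502 = $1900.40. That would push OOP to $3238.80, over the $2350 cap, so traveler pays $2350 − $1338.40 = $1011.60.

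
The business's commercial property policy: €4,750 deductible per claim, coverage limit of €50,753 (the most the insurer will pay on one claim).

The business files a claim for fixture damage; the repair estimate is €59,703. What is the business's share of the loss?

€8,950

Less the €4,750 deductible: €59,703 − €4,750 = €54,953.
Since €54,953 > €50,753, the payout is capped at €50,753.
Business's share is the uncovered remainder: €59,703 − €50,753 = €8,950.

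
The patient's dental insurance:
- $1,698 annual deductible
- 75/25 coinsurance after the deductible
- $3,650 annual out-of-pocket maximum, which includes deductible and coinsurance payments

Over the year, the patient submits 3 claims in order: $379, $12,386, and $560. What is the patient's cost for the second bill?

$3,271

#1 ($379): fully absorbed by the deductible. Patient pays $379; OOP now $379.
#2 ($12,386): deductible takes $1,319, $11,067 remains; 25% of $11,067 = $2,766.75. Claim cost before the cap: $1,319 + $2,766.75 = $4,085.75. That would push OOP to $4,464.75, over the $3,650 cap, so patient pays $3,650 − $379 = $3,271.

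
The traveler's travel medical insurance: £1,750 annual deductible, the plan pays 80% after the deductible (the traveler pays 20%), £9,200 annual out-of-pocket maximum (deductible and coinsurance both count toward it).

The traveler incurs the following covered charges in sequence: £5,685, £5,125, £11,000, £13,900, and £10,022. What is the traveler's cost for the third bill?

Claim 1 (£5,685): £1,750 to deductible, leaving £3,935; 20% of £3,935 = £787. Cost to traveler: £2,537. OOP to date £2,537.
Claim 2 (£5,125): 20% coinsurance on £5,125 = £1,025. Cost to traveler: £1,025. OOP to date £3,562.
Claim 3 (£11,000): deductible already satisfied, so traveler's share is 20% × £11,000 = £2,200. Traveler pays £2,200; OOP now £5,762.

£2,200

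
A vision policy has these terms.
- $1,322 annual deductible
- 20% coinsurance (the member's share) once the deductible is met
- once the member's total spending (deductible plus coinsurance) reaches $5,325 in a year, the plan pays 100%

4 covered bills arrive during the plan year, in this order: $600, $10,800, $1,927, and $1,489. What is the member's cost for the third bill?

Claim 1 — $600: fully absorbed by the deductible. Member pays $600; OOP now $600.
Claim 2 — $10,800: deductible takes $722, $10,078 remains; member's 20% is $2,015.60. Member pays $2,737.60; OOP now $3,337.60.
Claim 3 — $1,927: deductible already satisfied, so member's share is 20% × $1,927 = $385.40. Member pays $385.40; OOP now $3,723.

$385.40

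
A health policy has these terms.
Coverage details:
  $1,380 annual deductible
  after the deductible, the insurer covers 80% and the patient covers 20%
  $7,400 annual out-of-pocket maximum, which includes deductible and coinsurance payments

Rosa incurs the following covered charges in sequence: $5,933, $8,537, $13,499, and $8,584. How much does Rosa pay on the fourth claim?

$702.20

Claim 1 ($5,933): $1,380 finishes the deductible; $4,553 goes to coinsurance; 20% of $4,553 = $910.60. Cost to patient: $2,290.60. OOP to date $2,290.60.
Claim 2 ($8,537): 20% coinsurance on $8,537 = $1,707.40. Cost to patient: $1,707.40. OOP to date $3,998.
Claim 3 ($13,499): deductible met; 20% of $13,499 = $2,699.80. Cost to patient: $2,699.80. OOP to date $6,697.80.
Claim 4 ($8,584): 20% coinsurance on $8,584 = $1,716.80. That would push OOP to $8,414.60, over the $7,400 cap, so patient pays $7,400 − $6,697.80 = $702.20.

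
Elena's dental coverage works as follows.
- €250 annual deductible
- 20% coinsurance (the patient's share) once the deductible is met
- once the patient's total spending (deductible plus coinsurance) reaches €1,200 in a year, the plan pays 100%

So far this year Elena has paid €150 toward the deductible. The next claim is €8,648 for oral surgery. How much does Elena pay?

€1,050

Deductible still to meet: €250 − €150 = €100.
That leaves €8,648 − €100 = €8,548 for coinsurance.
Coinsurance: €8,548 × 20% = €1,709.60.
So the patient owes €100 + €1,709.60 = €1,809.60 before any cap.
That would bring total out-of-pocket to €1,959.60, past the €1,200 cap. The patient is capped at €1,200 − €150 = €1,050 on this claim.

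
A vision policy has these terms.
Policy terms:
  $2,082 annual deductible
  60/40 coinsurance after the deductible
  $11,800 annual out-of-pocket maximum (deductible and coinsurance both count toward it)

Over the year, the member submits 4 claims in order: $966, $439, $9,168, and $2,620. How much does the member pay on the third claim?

#1 ($966): fully absorbed by the deductible. Member pays $966; OOP now $966.
#2 ($439): all of it applies to the deductible. Cost to member: $439. OOP to date $1,405.
#3 ($9,168): $677 to deductible, leaving $8,491; 40% of $8,491 = $3,396.40. Member owes $4,073.40 (running OOP $5,478.40).

$4,073.40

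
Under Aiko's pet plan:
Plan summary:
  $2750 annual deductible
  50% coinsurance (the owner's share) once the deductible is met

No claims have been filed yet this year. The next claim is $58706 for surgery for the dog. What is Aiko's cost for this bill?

$30728

Nothing has been paid toward the $2750 deductible, so the first $2750 of this charge is applied there.
After the $2750 deductible portion, $58706 − $2750 = $55956 is subject to coinsurance.
Owner's 50% share of $55956 is $27978.
Owner responsibility: $2750 + $27978 = $30728.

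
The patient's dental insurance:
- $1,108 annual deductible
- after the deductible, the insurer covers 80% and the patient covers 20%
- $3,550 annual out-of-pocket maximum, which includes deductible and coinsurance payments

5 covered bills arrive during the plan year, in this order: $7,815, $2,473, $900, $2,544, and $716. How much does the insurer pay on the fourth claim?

$2,118

Claim 1 ($7,815): $1,108 to deductible, leaving $6,707; 20% of $6,707 = $1,341.40. Patient owes $2,449.40 (running OOP $2,449.40). Plan pays $7,815 − $2,449.40 = $5,365.60.
Claim 2 ($2,473): 20% coinsurance on $2,473 = $494.60. Patient owes $494.60 (running OOP $2,944). Insurer: $2,473 − $494.60 = $1,978.40.
Claim 3 ($900): deductible met; 20% of $900 = $180. Cost to patient: $180. OOP to date $3,124. Insurer: $900 − $180 = $720.
Claim 4 ($2,544): deductible already satisfied, so patient's share is 20% × $2,544 = $508.80. That would push OOP to $3,632.80, over the $3,550 cap, so patient pays $3,550 − $3,124 = $426. Plan pays $2,544 − $426 = $2,118.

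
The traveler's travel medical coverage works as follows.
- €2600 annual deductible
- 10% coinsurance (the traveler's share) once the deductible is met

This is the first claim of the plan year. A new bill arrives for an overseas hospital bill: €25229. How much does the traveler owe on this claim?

The full €2600 deductible is still open; €2600 of this bill applies to it.
The remaining €22629 (= €25229 − €2600) moves to coinsurance.
Coinsurance: €22629 × 10% = €2262.90.
Traveler responsibility: €2600 + €2262.90 = €4862.90.

€4862.90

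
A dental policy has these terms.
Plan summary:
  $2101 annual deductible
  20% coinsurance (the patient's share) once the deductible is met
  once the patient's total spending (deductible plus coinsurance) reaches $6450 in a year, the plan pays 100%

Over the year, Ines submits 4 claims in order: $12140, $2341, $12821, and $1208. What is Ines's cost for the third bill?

$1873

Bill 1, $12140: deductible takes $2101, $10039 remains; patient's 20% is $2007.80. Cost to patient: $4108.80. OOP to date $4108.80.
Bill 2, $2341: deductible already satisfied, so patient's share is 20% × $2341 = $468.20. Patient pays $468.20; OOP now $4577.
Bill 3, $12821: deductible met; 20% of $12821 = $2564.20. OOP would hit $7141.20 > $6450, so the cap limits the patient to $6450 − $4577 = $1873.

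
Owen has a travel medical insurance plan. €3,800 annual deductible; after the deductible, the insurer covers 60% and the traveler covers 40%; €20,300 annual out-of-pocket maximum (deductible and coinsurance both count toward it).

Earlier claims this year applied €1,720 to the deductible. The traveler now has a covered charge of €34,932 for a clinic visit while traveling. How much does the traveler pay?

Deductible still to meet: €3,800 − €1,720 = €2,080.
After the €2,080 deductible portion, €34,932 − €2,080 = €32,852 is subject to coinsurance.
40% of €32,852 = €13,140.80 falls to the traveler.
Traveler responsibility before any cap: €2,080 + €13,140.80 = €15,220.80.
Year-to-date out-of-pocket becomes €1,720 + €15,220.80 = €16,940.80, still under the €20,300 maximum, so no cap applies.

€15,220.80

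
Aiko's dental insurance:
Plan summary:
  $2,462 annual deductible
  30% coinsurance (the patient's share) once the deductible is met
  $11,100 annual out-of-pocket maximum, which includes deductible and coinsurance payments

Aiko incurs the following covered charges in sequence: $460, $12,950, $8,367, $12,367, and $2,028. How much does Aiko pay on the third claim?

$2,510.10

Bill 1, $460: all of it applies to the deductible. Patient owes $460 (running OOP $460).
Bill 2, $12,950: $2,002 finishes the deductible; $10,948 goes to coinsurance; coinsurance $10,948 × 30% = $3,284.40. Patient owes $5,286.40 (running OOP $5,746.40).
Bill 3, $8,367: deductible met; 30% of $8,367 = $2,510.10. Cost to patient: $2,510.10. OOP to date $8,256.50.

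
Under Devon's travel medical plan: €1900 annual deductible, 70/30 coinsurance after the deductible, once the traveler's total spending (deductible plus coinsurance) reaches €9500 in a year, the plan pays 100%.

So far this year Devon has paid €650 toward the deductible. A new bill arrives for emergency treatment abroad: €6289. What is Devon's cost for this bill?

€2761.70

€650 of the €1900 deductible is already met, leaving €1250.
The remaining €5039 (= €6289 − €1250) moves to coinsurance.
30% of €5039 = €1511.70 falls to the traveler.
That puts the traveler's cost at €1250 + €1511.70 = €2761.70 before any cap.
Cumulative spending €650 + €2761.70 = €3411.70 stays under the €9500 maximum.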